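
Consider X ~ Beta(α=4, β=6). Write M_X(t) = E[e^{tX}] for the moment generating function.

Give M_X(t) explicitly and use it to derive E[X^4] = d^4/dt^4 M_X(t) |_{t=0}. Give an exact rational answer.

E[X^4] = d^4M/dt^4 |_{t=0} = 7/143

M_X(t) = ₁F₁(4; 10; t)
dM/dt = 2*₁F₁(5; 11; t)/5
d^2M/dt^2 = 2*₁F₁(6; 12; t)/11
d^3M/dt^3 = ₁F₁(7; 13; t)/11
d^4M/dt^4 = 7*₁F₁(8; 14; t)/143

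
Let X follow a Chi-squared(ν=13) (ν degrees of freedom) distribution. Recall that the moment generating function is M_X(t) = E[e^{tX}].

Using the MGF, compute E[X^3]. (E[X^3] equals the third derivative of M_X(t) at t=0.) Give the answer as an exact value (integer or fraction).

M_X(t) = (1 - 2*t)^(-13/2)

E[X^3] = D^3[M](0) = 3315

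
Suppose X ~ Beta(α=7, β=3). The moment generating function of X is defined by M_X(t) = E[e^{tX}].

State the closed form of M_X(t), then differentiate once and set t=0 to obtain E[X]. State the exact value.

M_X(t) = ₁F₁(7; 10; t)
M^(1)(t) = 7*₁F₁(8; 11; t)/10

E[X] = M^(1)(0) = 7/10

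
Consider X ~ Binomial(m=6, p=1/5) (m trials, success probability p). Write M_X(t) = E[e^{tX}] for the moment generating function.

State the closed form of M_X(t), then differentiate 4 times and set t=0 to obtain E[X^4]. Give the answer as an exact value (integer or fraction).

E[X^4] = d^4M/dt^4 |_{t=0} = 1992/125

M_X(t) = (e^(t)/5 + 4/5)^6
dM/dt = 6*e^(6*t)/15625 + 24*e^(5*t)/3125 + 192*e^(4*t)/3125 + 768*e^(3*t)/3125 + 1536*e^(2*t)/3125 + 6144*e^(t)/15625
d^2M/dt^2 = 36*e^(6*t)/15625 + 24*e^(5*t)/625 + 768*e^(4*t)/3125 + 2304*e^(3*t)/3125 + 3072*e^(2*t)/3125 + 6144*e^(t)/15625
d^3M/dt^3 = 216*e^(6*t)/15625 + 24*e^(5*t)/125 + 3072*e^(4*t)/3125 + 6912*e^(3*t)/3125 + 6144*e^(2*t)/3125 + 6144*e^(t)/15625
d^4M/dt^4 = 1296*e^(6*t)/15625 + 24*e^(5*t)/25 + 12288*e^(4*t)/3125 + 20736*e^(3*t)/3125 + 12288*e^(2*t)/3125 + 6144*e^(t)/15625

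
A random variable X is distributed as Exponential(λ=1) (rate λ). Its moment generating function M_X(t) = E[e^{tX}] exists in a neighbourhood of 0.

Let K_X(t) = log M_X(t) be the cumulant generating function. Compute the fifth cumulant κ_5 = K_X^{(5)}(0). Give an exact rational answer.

κ_5 = D^5[K](0) = 24

M_X(t) = 1/(1 - t)
K_X(t) = log M_X(t) = -log(1 - t)
D^5[K](t) = -24/(t^5 - 5*t^4 + 10*t^3 - 10*t^2 + 5*t - 1)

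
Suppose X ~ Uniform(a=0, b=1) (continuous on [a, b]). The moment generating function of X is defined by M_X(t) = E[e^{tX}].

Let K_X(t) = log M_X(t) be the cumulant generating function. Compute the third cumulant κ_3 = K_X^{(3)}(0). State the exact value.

M_X(t) = (e^(t) - 1)/t
K_X(t) = log M_X(t) = -log(t) + log(e^(t) - 1)
D^3[K](t) = (t^3*e^(2*t) + t^3*e^(t) - 2*e^(3*t) + 6*e^(2*t) - 6*e^(t) + 2)/(t^3*e^(3*t) - 3*t^3*e^(2*t) + 3*t^3*e^(t) - t^3)

κ_3 = D^3[K](0) = 0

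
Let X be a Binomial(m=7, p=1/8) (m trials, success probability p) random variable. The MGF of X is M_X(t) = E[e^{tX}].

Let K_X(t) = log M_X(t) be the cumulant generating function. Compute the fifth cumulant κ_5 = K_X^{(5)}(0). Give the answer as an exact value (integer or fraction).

M_X(t) = (e^(t)/8 + 7/8)^7
K_X(t) = log M_X(t) = 7*log(e^(t)/8 + 7/8)
K^(5)(t) = (-49*e^(4*t) + 3773*e^(3*t) - 26411*e^(2*t) + 16807*e^(t))/(e^(5*t) + 35*e^(4*t) + 490*e^(3*t) + 3430*e^(2*t) + 12005*e^(t) + 16807)

κ_5 = K^(5)(0) = -735/4096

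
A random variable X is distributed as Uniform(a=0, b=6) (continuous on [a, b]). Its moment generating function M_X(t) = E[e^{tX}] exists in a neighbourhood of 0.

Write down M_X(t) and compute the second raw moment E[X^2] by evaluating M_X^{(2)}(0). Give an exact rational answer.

M_X(t) = (e^(6*t) - 1)/(6*t)
D^2[M](t) = (18*t^2*e^(6*t) - 6*t*e^(6*t) + e^(6*t) - 1)/(3*t^3)

E[X^2] = D^2[M](0) = 12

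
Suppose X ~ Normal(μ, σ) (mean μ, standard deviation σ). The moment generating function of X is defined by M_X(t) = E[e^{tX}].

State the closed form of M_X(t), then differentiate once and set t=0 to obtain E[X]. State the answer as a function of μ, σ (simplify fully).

M_X(t) = e^(μ*t + σ^2*t^2/2)
D[M](t) = μ*e^(μ*t)*e^(σ^2*t^2/2) + σ^2*t*e^(μ*t)*e^(σ^2*t^2/2)

E[X] = D[M](0) = μ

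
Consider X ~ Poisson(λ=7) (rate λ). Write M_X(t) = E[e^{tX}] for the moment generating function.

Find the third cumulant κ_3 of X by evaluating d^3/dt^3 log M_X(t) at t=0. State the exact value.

M_X(t) = e^(7*e^(t) - 7)
K_X(t) = log M_X(t) = 7*e^(t) - 7
K′(t) = 7*e^(t)
K′′(t) = 7*e^(t)
K′′′(t) = 7*e^(t)

κ_3 = K′′′(0) = 7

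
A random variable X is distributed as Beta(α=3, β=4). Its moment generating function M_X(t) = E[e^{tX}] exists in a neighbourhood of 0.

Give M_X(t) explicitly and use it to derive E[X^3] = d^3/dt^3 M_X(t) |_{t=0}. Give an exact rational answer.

M_X(t) = ₁F₁(3; 7; t)
M^(3)(t) = 5*₁F₁(6; 10; t)/42

E[X^3] = M^(3)(0) = 5/42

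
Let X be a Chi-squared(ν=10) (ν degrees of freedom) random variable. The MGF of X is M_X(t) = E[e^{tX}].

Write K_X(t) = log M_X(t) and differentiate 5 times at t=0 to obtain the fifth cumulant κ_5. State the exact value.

M_X(t) = (1 - 2*t)^(-5)
K_X(t) = log M_X(t) = -5*log(1 - 2*t)
dK/dt = -10/(2*t - 1)
d^2K/dt^2 = 20/(4*t^2 - 4*t + 1)
d^3K/dt^3 = -80/(8*t^3 - 12*t^2 + 6*t - 1)
d^4K/dt^4 = 480/(16*t^4 - 32*t^3 + 24*t^2 - 8*t + 1)
d^5K/dt^5 = -3840/(32*t^5 - 80*t^4 + 80*t^3 - 40*t^2 + 10*t - 1)

κ_5 = d^5K/dt^5 |_{t=0} = 3840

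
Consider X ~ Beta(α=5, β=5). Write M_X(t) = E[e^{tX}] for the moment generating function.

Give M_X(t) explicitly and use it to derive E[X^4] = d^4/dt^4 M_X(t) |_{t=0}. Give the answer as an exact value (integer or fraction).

E[X^4] = M^(4)(0) = 14/143

M_X(t) = ₁F₁(5; 10; t)
M^(4)(t) = 14*₁F₁(9; 14; t)/143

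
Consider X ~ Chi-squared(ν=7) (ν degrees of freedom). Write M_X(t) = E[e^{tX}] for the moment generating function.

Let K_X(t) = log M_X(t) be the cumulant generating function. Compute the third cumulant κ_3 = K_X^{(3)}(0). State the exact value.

κ_3 = K′′′(0) = 56

M_X(t) = (1 - 2*t)^(-7/2)
K_X(t) = log M_X(t) = -7*log(1 - 2*t)/2
K′(t) = -7/(2*t - 1)
K′′(t) = 14/(4*t^2 - 4*t + 1)
K′′′(t) = -56/(8*t^3 - 12*t^2 + 6*t - 1)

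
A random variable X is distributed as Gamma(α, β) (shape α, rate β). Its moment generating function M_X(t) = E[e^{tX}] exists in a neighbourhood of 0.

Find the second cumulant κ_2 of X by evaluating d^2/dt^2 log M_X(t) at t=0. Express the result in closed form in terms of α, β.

M_X(t) = (β/(β - t))^α
K_X(t) = log M_X(t) = α*(log(β) - log(β - t))
dK/dt = -α/(-β + t)
d^2K/dt^2 = α/(β^2 - 2*β*t + t^2)

κ_2 = d^2K/dt^2 |_{t=0} = α/β^2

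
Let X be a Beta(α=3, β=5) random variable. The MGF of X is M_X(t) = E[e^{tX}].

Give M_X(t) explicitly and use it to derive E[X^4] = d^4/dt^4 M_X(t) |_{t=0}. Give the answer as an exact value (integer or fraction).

E[X^4] = M′′′′(0) = 1/22

M_X(t) = ₁F₁(3; 8; t)
M′(t) = 3*₁F₁(4; 9; t)/8
M′′(t) = ₁F₁(5; 10; t)/6
M′′′(t) = ₁F₁(6; 11; t)/12
M′′′′(t) = ₁F₁(7; 12; t)/22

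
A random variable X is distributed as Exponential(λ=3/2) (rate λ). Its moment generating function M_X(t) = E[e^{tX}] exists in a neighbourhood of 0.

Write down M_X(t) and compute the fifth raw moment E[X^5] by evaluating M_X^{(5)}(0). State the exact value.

E[X^5] = D^5[M](0) = 1280/81

M_X(t) = 3/(2*(3/2 - t))
D^5[M](t) = 11520/(64*t^6 - 576*t^5 + 2160*t^4 - 4320*t^3 + 4860*t^2 - 2916*t + 729)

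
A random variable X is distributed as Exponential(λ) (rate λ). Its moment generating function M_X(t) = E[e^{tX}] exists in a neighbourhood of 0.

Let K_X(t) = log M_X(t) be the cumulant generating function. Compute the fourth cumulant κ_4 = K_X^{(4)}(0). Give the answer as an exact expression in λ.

M_X(t) = λ/(λ - t)
K_X(t) = log M_X(t) = log(λ) - log(λ - t)
dK/dt = -1/(-λ + t)
d^2K/dt^2 = 1/(λ^2 - 2*λ*t + t^2)
d^3K/dt^3 = -2/(-λ^3 + 3*λ^2*t - 3*λ*t^2 + t^3)
d^4K/dt^4 = 6/(λ^4 - 4*λ^3*t + 6*λ^2*t^2 - 4*λ*t^3 + t^4)

κ_4 = d^4K/dt^4 |_{t=0} = 6/λ^4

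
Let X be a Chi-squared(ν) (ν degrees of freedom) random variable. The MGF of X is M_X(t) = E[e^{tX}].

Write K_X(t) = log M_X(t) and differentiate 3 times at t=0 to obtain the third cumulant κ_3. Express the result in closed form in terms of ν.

κ_3 = d^3K/dt^3 |_{t=0} = 8*ν

M_X(t) = (1 - 2*t)^(-ν/2)
K_X(t) = log M_X(t) = -ν*log(1 - 2*t)/2
dK/dt = -ν/(2*t - 1)
d^2K/dt^2 = 2*ν/(4*t^2 - 4*t + 1)
d^3K/dt^3 = -8*ν/(8*t^3 - 12*t^2 + 6*t - 1)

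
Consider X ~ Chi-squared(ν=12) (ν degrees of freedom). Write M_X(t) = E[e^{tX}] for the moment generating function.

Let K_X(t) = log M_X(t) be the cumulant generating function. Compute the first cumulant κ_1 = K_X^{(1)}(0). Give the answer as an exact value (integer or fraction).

κ_1 = dK/dt |_{t=0} = 12

M_X(t) = (1 - 2*t)^(-6)
K_X(t) = log M_X(t) = -6*log(1 - 2*t)
dK/dt = -12/(2*t - 1)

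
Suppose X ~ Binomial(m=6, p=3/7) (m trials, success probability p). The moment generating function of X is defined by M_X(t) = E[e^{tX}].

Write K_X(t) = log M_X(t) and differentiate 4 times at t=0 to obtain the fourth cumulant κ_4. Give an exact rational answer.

κ_4 = d^4K/dt^4 |_{t=0} = -1656/2401

M_X(t) = (3*e^(t)/7 + 4/7)^6
K_X(t) = log M_X(t) = 6*log(3*e^(t)/7 + 4/7)
dK/dt = 18*e^(t)/(3*e^(t) + 4)
d^2K/dt^2 = 72*e^(t)/(9*e^(2*t) + 24*e^(t) + 16)
d^3K/dt^3 = (-216*e^(2*t) + 288*e^(t))/(27*e^(3*t) + 108*e^(2*t) + 144*e^(t) + 64)
d^4K/dt^4 = (648*e^(3*t) - 3456*e^(2*t) + 1152*e^(t))/(81*e^(4*t) + 432*e^(3*t) + 864*e^(2*t) + 768*e^(t) + 256)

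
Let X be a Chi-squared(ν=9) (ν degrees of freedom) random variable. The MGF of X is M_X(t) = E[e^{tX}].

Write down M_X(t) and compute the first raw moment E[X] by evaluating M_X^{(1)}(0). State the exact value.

M_X(t) = (1 - 2*t)^(-9/2)
M^(1)(t) = -9/(32*t^5*√(1 - 2*t) - 80*t^4*√(1 - 2*t) + 80*t^3*√(1 - 2*t) - 40*t^2*√(1 - 2*t) + 10*t*√(1 - 2*t) - √(1 - 2*t))

E[X] = M^(1)(0) = 9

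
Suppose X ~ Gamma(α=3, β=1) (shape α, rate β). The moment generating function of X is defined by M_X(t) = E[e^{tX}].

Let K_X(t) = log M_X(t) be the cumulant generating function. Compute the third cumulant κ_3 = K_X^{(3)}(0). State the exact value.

κ_3 = K^(3)(0) = 6

M_X(t) = (1 - t)^(-3)
K_X(t) = log M_X(t) = -3*log(1 - t)
K^(3)(t) = -6/(t^3 - 3*t^2 + 3*t - 1)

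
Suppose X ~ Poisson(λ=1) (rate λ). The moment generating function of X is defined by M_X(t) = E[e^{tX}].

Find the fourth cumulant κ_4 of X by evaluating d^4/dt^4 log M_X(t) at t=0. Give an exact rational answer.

κ_4 = d^4K/dt^4 |_{t=0} = 1

M_X(t) = e^(e^(t) - 1)
K_X(t) = log M_X(t) = e^(t) - 1
dK/dt = e^(t)
d^2K/dt^2 = e^(t)
d^3K/dt^3 = e^(t)
d^4K/dt^4 = e^(t)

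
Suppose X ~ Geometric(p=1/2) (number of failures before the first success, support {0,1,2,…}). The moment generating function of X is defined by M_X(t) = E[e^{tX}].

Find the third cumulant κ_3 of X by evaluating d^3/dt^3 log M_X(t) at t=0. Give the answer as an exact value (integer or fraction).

κ_3 = D^3[K](0) = 6

M_X(t) = 1/(2*(1 - e^(t)/2))
K_X(t) = log M_X(t) = -log(1 - e^(t)/2) - log(2)
D^3[K](t) = (-2*e^(2*t) - 4*e^(t))/(e^(3*t) - 6*e^(2*t) + 12*e^(t) - 8)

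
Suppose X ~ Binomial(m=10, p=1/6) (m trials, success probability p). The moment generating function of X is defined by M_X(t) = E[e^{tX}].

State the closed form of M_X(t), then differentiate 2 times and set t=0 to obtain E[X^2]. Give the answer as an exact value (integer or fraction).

M_X(t) = (e^(t)/6 + 5/6)^10

E[X^2] = M′′(0) = 25/6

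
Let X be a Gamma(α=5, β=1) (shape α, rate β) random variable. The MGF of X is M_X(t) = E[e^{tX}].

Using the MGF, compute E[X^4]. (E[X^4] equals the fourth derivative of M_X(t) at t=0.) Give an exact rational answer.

E[X^4] = D^4[M](0) = 1680

M_X(t) = (1 - t)^(-5)
D^4[M](t) = -1680/(t^9 - 9*t^8 + 36*t^7 - 84*t^6 + 126*t^5 - 126*t^4 + 84*t^3 - 36*t^2 + 9*t - 1)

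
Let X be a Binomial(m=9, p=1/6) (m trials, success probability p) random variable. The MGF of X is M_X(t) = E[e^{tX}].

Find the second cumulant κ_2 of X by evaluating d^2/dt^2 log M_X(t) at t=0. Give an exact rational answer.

M_X(t) = (e^(t)/6 + 5/6)^9
K_X(t) = log M_X(t) = 9*log(e^(t)/6 + 5/6)
D^2[K](t) = 45*e^(t)/(e^(2*t) + 10*e^(t) + 25)

κ_2 = D^2[K](0) = 5/4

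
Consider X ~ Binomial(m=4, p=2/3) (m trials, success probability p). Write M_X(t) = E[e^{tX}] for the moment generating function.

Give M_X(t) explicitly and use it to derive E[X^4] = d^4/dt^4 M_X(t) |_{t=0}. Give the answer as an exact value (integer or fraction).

M_X(t) = (2*e^(t)/3 + 1/3)^4
dM/dt = 64*e^(4*t)/81 + 32*e^(3*t)/27 + 16*e^(2*t)/27 + 8*e^(t)/81
d^2M/dt^2 = 256*e^(4*t)/81 + 32*e^(3*t)/9 + 32*e^(2*t)/27 + 8*e^(t)/81
d^3M/dt^3 = 1024*e^(4*t)/81 + 32*e^(3*t)/3 + 64*e^(2*t)/27 + 8*e^(t)/81
d^4M/dt^4 = 4096*e^(4*t)/81 + 32*e^(3*t) + 128*e^(2*t)/27 + 8*e^(t)/81

E[X^4] = d^4M/dt^4 |_{t=0} = 2360/27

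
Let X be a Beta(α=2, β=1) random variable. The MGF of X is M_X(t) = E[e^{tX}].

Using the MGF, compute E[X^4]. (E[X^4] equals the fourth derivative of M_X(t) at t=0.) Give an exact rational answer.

E[X^4] = D^4[M](0) = 1/3

M_X(t) = ₁F₁(2; 3; t)
D^4[M](t) = ₁F₁(6; 7; t)/3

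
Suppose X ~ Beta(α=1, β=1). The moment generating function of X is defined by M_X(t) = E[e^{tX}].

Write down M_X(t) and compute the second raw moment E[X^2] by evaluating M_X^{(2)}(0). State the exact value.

M_X(t) = ₁F₁(1; 2; t)
dM/dt = ₁F₁(2; 3; t)/2
d^2M/dt^2 = ₁F₁(3; 4; t)/3

E[X^2] = d^2M/dt^2 |_{t=0} = 1/3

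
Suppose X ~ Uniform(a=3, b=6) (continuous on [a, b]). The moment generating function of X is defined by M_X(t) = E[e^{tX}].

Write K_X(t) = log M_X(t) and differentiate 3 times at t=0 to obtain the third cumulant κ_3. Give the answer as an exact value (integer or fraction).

M_X(t) = (e^(6*t) - e^(3*t))/(3*t)
K_X(t) = log M_X(t) = -log(t) + log(e^(6*t) - e^(3*t)) - log(3)
D^3[K](t) = (27*t^3*e^(6*t) + 27*t^3*e^(3*t) - 2*e^(9*t) + 6*e^(6*t) - 6*e^(3*t) + 2)/(t^3*e^(9*t) - 3*t^3*e^(6*t) + 3*t^3*e^(3*t) - t^3)

κ_3 = D^3[K](0) = 0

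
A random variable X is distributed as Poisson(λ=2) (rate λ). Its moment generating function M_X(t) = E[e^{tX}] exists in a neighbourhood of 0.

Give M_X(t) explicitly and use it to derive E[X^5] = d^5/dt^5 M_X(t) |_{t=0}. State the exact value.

M_X(t) = e^(2*e^(t) - 2)
dM/dt = 2*e^(-2)*e^(t)*e^(2*e^(t))
d^2M/dt^2 = (4*e^(2*t)*e^(2*e^(t)) + 2*e^(t)*e^(2*e^(t)))*e^(-2)
d^3M/dt^3 = (8*e^(3*t)*e^(2*e^(t)) + 12*e^(2*t)*e^(2*e^(t)) + 2*e^(t)*e^(2*e^(t)))*e^(-2)
d^4M/dt^4 = (16*e^(4*t)*e^(2*e^(t)) + 48*e^(3*t)*e^(2*e^(t)) + 28*e^(2*t)*e^(2*e^(t)) + 2*e^(t)*e^(2*e^(t)))*e^(-2)
d^5M/dt^5 = (32*e^(5*t)*e^(2*e^(t)) + 160*e^(4*t)*e^(2*e^(t)) + 200*e^(3*t)*e^(2*e^(t)) + 60*e^(2*t)*e^(2*e^(t)) + 2*e^(t)*e^(2*e^(t)))*e^(-2)

E[X^5] = d^5M/dt^5 |_{t=0} = 454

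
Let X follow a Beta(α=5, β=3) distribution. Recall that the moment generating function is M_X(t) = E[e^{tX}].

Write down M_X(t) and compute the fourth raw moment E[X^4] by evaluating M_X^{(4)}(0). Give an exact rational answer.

E[X^4] = M^(4)(0) = 7/33

M_X(t) = ₁F₁(5; 8; t)
M^(4)(t) = 7*₁F₁(9; 12; t)/33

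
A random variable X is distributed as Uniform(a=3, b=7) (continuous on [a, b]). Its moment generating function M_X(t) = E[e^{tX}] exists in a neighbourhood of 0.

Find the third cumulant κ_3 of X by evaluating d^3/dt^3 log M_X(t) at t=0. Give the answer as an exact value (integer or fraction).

M_X(t) = (e^(7*t) - e^(3*t))/(4*t)
K_X(t) = log M_X(t) = -log(t) + log(e^(7*t) - e^(3*t)) - 2*log(2)
dK/dt = (7*t*e^(4*t) - 3*t - e^(4*t) + 1)/(t*e^(4*t) - t)
d^2K/dt^2 = (-16*t^2*e^(4*t) + e^(8*t) - 2*e^(4*t) + 1)/(t^2*e^(8*t) - 2*t^2*e^(4*t) + t^2)
d^3K/dt^3 = (64*t^3*e^(8*t) + 64*t^3*e^(4*t) - 2*e^(12*t) + 6*e^(8*t) - 6*e^(4*t) + 2)/(t^3*e^(12*t) - 3*t^3*e^(8*t) + 3*t^3*e^(4*t) - t^3)

κ_3 = d^3K/dt^3 |_{t=0} = 0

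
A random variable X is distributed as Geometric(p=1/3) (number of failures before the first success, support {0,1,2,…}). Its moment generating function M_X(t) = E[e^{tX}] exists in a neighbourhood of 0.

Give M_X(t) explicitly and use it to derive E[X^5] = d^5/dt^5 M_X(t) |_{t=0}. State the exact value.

E[X^5] = M^(5)(0) = 9002

M_X(t) = 1/(3*(1 - 2*e^(t)/3))
M^(5)(t) = (32*e^(5*t) + 1248*e^(4*t) + 4752*e^(3*t) + 2808*e^(2*t) + 162*e^(t))/(64*e^(6*t) - 576*e^(5*t) + 2160*e^(4*t) - 4320*e^(3*t) + 4860*e^(2*t) - 2916*e^(t) + 729)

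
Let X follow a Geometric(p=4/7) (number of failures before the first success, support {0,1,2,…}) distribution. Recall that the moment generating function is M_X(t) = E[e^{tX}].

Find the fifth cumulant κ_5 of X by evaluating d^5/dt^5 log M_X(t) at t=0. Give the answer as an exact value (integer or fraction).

M_X(t) = 4/(7*(1 - 3*e^(t)/7))
K_X(t) = log M_X(t) = -log(1 - 3*e^(t)/7) - log(7) + 2*log(2)
D^5[K](t) = (-567*e^(4*t) - 14553*e^(3*t) - 33957*e^(2*t) - 7203*e^(t))/(243*e^(5*t) - 2835*e^(4*t) + 13230*e^(3*t) - 30870*e^(2*t) + 36015*e^(t) - 16807)

κ_5 = D^5[K](0) = 7035/128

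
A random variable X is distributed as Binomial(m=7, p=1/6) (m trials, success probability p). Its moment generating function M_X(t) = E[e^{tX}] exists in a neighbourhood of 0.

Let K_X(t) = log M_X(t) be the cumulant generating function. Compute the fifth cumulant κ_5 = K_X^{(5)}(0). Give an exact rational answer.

M_X(t) = (e^(t)/6 + 5/6)^7
K_X(t) = log M_X(t) = 7*log(e^(t)/6 + 5/6)
K′(t) = 7*e^(t)/(e^(t) + 5)
K′′(t) = 35*e^(t)/(e^(2*t) + 10*e^(t) + 25)
K′′′(t) = (-35*e^(2*t) + 175*e^(t))/(e^(3*t) + 15*e^(2*t) + 75*e^(t) + 125)
K′′′′(t) = (35*e^(3*t) - 700*e^(2*t) + 875*e^(t))/(e^(4*t) + 20*e^(3*t) + 150*e^(2*t) + 500*e^(t) + 625)
K′′′′′(t) = (-35*e^(4*t) + 1925*e^(3*t) - 9625*e^(2*t) + 4375*e^(t))/(e^(5*t) + 25*e^(4*t) + 250*e^(3*t) + 1250*e^(2*t) + 3125*e^(t) + 3125)

κ_5 = K′′′′′(0) = -35/81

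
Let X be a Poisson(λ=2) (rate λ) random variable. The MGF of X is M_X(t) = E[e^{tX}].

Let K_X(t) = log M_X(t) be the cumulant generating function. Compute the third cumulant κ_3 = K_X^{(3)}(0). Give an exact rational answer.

M_X(t) = e^(2*e^(t) - 2)
K_X(t) = log M_X(t) = 2*e^(t) - 2
D^3[K](t) = 2*e^(t)

κ_3 = D^3[K](0) = 2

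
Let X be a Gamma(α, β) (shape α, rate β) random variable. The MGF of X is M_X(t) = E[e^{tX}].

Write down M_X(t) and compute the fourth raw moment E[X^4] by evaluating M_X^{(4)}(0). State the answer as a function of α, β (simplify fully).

E[X^4] = d^4M/dt^4 |_{t=0} = α*(α^3 + 6*α^2 + 11*α + 6)/β^4

M_X(t) = (β/(β - t))^α
dM/dt = -α*β^α*(1/(β - t))^α/(-β + t)
d^2M/dt^2 = (α^2*β^α*(1/(β - t))^α + α*β^α*(1/(β - t))^α)/(β^2 - 2*β*t + t^2)
d^3M/dt^3 = (-α^3*β^α*(1/(β - t))^α - 3*α^2*β^α*(1/(β - t))^α - 2*α*β^α*(1/(β - t))^α)/(-β^3 + 3*β^2*t - 3*β*t^2 + t^3)
d^4M/dt^4 = (α^4*β^α*(1/(β - t))^α + 6*α^3*β^α*(1/(β - t))^α + 11*α^2*β^α*(1/(β - t))^α + 6*α*β^α*(1/(β - t))^α)/(β^4 - 4*β^3*t + 6*β^2*t^2 - 4*β*t^3 + t^4)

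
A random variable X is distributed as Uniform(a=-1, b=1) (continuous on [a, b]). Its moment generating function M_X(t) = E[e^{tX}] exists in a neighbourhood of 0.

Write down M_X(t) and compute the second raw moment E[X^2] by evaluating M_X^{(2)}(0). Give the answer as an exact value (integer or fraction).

E[X^2] = D^2[M](0) = 1/3

M_X(t) = (e^(t) - e^(-t))/(2*t)
D^2[M](t) = (t^2*e^(2*t) - t^2 - 2*t*e^(2*t) - 2*t + 2*e^(2*t) - 2)*e^(-t)/(2*t^3)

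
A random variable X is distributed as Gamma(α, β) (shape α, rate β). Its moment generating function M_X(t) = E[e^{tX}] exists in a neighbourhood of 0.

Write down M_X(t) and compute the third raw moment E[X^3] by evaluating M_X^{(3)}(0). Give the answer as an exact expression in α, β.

E[X^3] = M^(3)(0) = α*(α^2 + 3*α + 2)/β^3

M_X(t) = (β/(β - t))^α
M^(3)(t) = (-α^3*β^α*(1/(β - t))^α - 3*α^2*β^α*(1/(β - t))^α - 2*α*β^α*(1/(β - t))^α)/(-β^3 + 3*β^2*t - 3*β*t^2 + t^3)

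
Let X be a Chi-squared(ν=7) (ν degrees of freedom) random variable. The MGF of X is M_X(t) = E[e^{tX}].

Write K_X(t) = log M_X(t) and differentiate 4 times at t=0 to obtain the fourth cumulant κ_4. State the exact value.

κ_4 = d^4K/dt^4 |_{t=0} = 336

M_X(t) = (1 - 2*t)^(-7/2)
K_X(t) = log M_X(t) = -7*log(1 - 2*t)/2
dK/dt = -7/(2*t - 1)
d^2K/dt^2 = 14/(4*t^2 - 4*t + 1)
d^3K/dt^3 = -56/(8*t^3 - 12*t^2 + 6*t - 1)
d^4K/dt^4 = 336/(16*t^4 - 32*t^3 + 24*t^2 - 8*t + 1)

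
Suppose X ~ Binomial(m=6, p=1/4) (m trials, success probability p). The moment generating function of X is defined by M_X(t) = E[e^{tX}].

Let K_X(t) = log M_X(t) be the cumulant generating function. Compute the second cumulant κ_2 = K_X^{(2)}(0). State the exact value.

M_X(t) = (e^(t)/4 + 3/4)^6
K_X(t) = log M_X(t) = 6*log(e^(t)/4 + 3/4)
D^2[K](t) = 18*e^(t)/(e^(2*t) + 6*e^(t) + 9)

κ_2 = D^2[K](0) = 9/8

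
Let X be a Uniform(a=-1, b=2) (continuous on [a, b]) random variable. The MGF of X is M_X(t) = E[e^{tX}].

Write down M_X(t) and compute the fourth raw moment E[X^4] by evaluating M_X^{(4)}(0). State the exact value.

E[X^4] = M′′′′(0) = 11/5

M_X(t) = (e^(2*t) - e^(-t))/(3*t)
M′(t) = (2*t*e^(3*t) + t - e^(3*t) + 1)*e^(-t)/(3*t^2)
M′′(t) = (4*t^2*e^(3*t) - t^2 - 4*t*e^(3*t) - 2*t + 2*e^(3*t) - 2)*e^(-t)/(3*t^3)
M′′′(t) = (8*t^3*e^(3*t) + t^3 - 12*t^2*e^(3*t) + 3*t^2 + 12*t*e^(3*t) + 6*t - 6*e^(3*t) + 6)*e^(-t)/(3*t^4)
M′′′′(t) = (16*t^4*e^(3*t) - t^4 - 32*t^3*e^(3*t) - 4*t^3 + 48*t^2*e^(3*t) - 12*t^2 - 48*t*e^(3*t) - 24*t + 24*e^(3*t) - 24)*e^(-t)/(3*t^5)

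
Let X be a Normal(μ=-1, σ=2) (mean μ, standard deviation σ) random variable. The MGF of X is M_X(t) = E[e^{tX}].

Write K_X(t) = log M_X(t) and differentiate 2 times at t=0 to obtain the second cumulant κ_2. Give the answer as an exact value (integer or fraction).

κ_2 = d^2K/dt^2 |_{t=0} = 4

M_X(t) = e^(2*t^2 - t)
K_X(t) = log M_X(t) = 2*t^2 - t
dK/dt = 4*t - 1
d^2K/dt^2 = 4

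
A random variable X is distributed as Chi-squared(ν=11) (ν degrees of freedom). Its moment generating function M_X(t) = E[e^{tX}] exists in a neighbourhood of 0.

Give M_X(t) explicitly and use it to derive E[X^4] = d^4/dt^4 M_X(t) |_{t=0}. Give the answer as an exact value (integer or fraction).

M_X(t) = (1 - 2*t)^(-11/2)

E[X^4] = D^4[M](0) = 36465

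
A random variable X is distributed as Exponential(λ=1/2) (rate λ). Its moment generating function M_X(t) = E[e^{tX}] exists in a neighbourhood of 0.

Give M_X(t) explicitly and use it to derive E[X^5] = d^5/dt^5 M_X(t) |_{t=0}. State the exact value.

M_X(t) = 1/(2*(1/2 - t))
M′(t) = 2/(4*t^2 - 4*t + 1)
M′′(t) = -8/(8*t^3 - 12*t^2 + 6*t - 1)
M′′′(t) = 48/(16*t^4 - 32*t^3 + 24*t^2 - 8*t + 1)
M′′′′(t) = -384/(32*t^5 - 80*t^4 + 80*t^3 - 40*t^2 + 10*t - 1)
M′′′′′(t) = 3840/(64*t^6 - 192*t^5 + 240*t^4 - 160*t^3 + 60*t^2 - 12*t + 1)

E[X^5] = M′′′′′(0) = 3840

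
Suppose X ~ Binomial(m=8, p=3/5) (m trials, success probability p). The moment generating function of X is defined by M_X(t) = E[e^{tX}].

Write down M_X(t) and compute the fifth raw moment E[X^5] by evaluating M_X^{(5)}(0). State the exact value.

M_X(t) = (3*e^(t)/5 + 2/5)^8

E[X^5] = D^5[M](0) = 3013392/625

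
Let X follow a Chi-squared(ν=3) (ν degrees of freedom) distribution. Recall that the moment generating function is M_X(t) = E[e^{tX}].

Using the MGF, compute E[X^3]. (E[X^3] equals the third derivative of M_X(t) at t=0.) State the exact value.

M_X(t) = (1 - 2*t)^(-3/2)
D^3[M](t) = 105/(16*t^4*√(1 - 2*t) - 32*t^3*√(1 - 2*t) + 24*t^2*√(1 - 2*t) - 8*t*√(1 - 2*t) + √(1 - 2*t))

E[X^3] = D^3[M](0) = 105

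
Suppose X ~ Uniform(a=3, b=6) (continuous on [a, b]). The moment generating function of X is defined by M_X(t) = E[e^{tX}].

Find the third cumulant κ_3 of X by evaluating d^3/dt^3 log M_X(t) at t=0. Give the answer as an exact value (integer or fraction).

M_X(t) = (e^(6*t) - e^(3*t))/(3*t)
K_X(t) = log M_X(t) = -log(t) + log(e^(6*t) - e^(3*t)) - log(3)
K′(t) = (6*t*e^(3*t) - 3*t - e^(3*t) + 1)/(t*e^(3*t) - t)
K′′(t) = (-9*t^2*e^(3*t) + e^(6*t) - 2*e^(3*t) + 1)/(t^2*e^(6*t) - 2*t^2*e^(3*t) + t^2)
K′′′(t) = (27*t^3*e^(6*t) + 27*t^3*e^(3*t) - 2*e^(9*t) + 6*e^(6*t) - 6*e^(3*t) + 2)/(t^3*e^(9*t) - 3*t^3*e^(6*t) + 3*t^3*e^(3*t) - t^3)

κ_3 = K′′′(0) = 0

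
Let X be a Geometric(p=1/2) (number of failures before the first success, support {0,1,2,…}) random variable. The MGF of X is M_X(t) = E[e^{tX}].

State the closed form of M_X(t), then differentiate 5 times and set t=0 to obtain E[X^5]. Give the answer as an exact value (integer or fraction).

M_X(t) = 1/(2*(1 - e^(t)/2))
D^5[M](t) = (e^(5*t) + 52*e^(4*t) + 264*e^(3*t) + 208*e^(2*t) + 16*e^(t))/(e^(6*t) - 12*e^(5*t) + 60*e^(4*t) - 160*e^(3*t) + 240*e^(2*t) - 192*e^(t) + 64)

E[X^5] = D^5[M](0) = 541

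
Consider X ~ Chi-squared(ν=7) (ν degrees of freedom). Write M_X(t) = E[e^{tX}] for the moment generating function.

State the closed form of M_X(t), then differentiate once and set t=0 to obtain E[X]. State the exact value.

E[X] = dM/dt |_{t=0} = 7

M_X(t) = (1 - 2*t)^(-7/2)
dM/dt = 7/(16*t^4*√(1 - 2*t) - 32*t^3*√(1 - 2*t) + 24*t^2*√(1 - 2*t) - 8*t*√(1 - 2*t) + √(1 - 2*t))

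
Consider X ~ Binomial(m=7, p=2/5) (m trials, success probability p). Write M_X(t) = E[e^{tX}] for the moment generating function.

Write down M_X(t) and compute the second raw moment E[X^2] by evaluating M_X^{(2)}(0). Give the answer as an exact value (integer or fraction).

E[X^2] = D^2[M](0) = 238/25

M_X(t) = (2*e^(t)/5 + 3/5)^7
D^2[M](t) = 6272*e^(7*t)/78125 + 48384*e^(6*t)/78125 + 6048*e^(5*t)/3125 + 48384*e^(4*t)/15625 + 40824*e^(3*t)/15625 + 81648*e^(2*t)/78125 + 10206*e^(t)/78125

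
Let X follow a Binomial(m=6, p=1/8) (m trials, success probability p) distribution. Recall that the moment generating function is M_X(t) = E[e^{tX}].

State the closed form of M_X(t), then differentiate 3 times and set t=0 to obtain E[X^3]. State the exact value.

M_X(t) = (e^(t)/8 + 7/8)^6
M′(t) = 3*e^(6*t)/131072 + 105*e^(5*t)/131072 + 735*e^(4*t)/65536 + 5145*e^(3*t)/65536 + 36015*e^(2*t)/131072 + 50421*e^(t)/131072
M′′(t) = 9*e^(6*t)/65536 + 525*e^(5*t)/131072 + 735*e^(4*t)/16384 + 15435*e^(3*t)/65536 + 36015*e^(2*t)/65536 + 50421*e^(t)/131072
M′′′(t) = 27*e^(6*t)/32768 + 2625*e^(5*t)/131072 + 735*e^(4*t)/4096 + 46305*e^(3*t)/65536 + 36015*e^(2*t)/32768 + 50421*e^(t)/131072

E[X^3] = M′′′(0) = 153/64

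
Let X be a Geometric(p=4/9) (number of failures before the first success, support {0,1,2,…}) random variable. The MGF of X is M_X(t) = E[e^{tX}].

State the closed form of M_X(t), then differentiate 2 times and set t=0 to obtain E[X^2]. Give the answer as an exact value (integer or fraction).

M_X(t) = 4/(9*(1 - 5*e^(t)/9))
D^2[M](t) = (-100*e^(2*t) - 180*e^(t))/(125*e^(3*t) - 675*e^(2*t) + 1215*e^(t) - 729)

E[X^2] = D^2[M](0) = 35/8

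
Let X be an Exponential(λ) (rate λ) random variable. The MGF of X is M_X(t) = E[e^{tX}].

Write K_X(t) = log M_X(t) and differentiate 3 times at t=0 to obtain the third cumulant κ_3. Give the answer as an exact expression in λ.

κ_3 = D^3[K](0) = 2/λ^3

M_X(t) = λ/(λ - t)
K_X(t) = log M_X(t) = log(λ) - log(λ - t)
D^3[K](t) = -2/(-λ^3 + 3*λ^2*t - 3*λ*t^2 + t^3)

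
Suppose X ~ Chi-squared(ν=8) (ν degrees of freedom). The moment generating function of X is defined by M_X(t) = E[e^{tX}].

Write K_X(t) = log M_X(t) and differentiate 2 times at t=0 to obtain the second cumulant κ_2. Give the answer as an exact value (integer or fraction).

M_X(t) = (1 - 2*t)^(-4)
K_X(t) = log M_X(t) = -4*log(1 - 2*t)
dK/dt = -8/(2*t - 1)
d^2K/dt^2 = 16/(4*t^2 - 4*t + 1)

κ_2 = d^2K/dt^2 |_{t=0} = 16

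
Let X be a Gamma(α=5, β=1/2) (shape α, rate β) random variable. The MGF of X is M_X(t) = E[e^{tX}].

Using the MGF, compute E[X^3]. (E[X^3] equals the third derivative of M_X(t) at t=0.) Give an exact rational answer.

E[X^3] = D^3[M](0) = 1680

M_X(t) = 1/(32*(1/2 - t)^5)
D^3[M](t) = 1680/(256*t^8 - 1024*t^7 + 1792*t^6 - 1792*t^5 + 1120*t^4 - 448*t^3 + 112*t^2 - 16*t + 1)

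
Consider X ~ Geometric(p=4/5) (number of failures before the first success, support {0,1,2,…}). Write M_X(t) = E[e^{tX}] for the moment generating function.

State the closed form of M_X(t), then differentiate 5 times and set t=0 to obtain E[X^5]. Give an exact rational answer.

E[X^5] = M′′′′′(0) = 707/128

M_X(t) = 4/(5*(1 - e^(t)/5))
M′(t) = 4*e^(t)/(e^(2*t) - 10*e^(t) + 25)
M′′(t) = (-4*e^(2*t) - 20*e^(t))/(e^(3*t) - 15*e^(2*t) + 75*e^(t) - 125)
M′′′(t) = (4*e^(3*t) + 80*e^(2*t) + 100*e^(t))/(e^(4*t) - 20*e^(3*t) + 150*e^(2*t) - 500*e^(t) + 625)
M′′′′(t) = (-4*e^(4*t) - 220*e^(3*t) - 1100*e^(2*t) - 500*e^(t))/(e^(5*t) - 25*e^(4*t) + 250*e^(3*t) - 1250*e^(2*t) + 3125*e^(t) - 3125)
M′′′′′(t) = (4*e^(5*t) + 520*e^(4*t) + 6600*e^(3*t) + 13000*e^(2*t) + 2500*e^(t))/(e^(6*t) - 30*e^(5*t) + 375*e^(4*t) - 2500*e^(3*t) + 9375*e^(2*t) - 18750*e^(t) + 15625)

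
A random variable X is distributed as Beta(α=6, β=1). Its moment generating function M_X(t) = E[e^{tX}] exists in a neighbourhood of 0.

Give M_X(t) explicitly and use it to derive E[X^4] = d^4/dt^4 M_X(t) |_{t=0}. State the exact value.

M_X(t) = ₁F₁(6; 7; t)
M^(4)(t) = 3*₁F₁(10; 11; t)/5

E[X^4] = M^(4)(0) = 3/5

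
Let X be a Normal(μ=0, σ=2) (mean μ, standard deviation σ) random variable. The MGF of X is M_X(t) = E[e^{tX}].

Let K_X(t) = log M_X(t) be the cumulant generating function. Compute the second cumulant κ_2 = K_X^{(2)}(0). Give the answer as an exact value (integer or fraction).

κ_2 = K′′(0) = 4

M_X(t) = e^(2*t^2)
K_X(t) = log M_X(t) = 2*t^2
K′(t) = 4*t
K′′(t) = 4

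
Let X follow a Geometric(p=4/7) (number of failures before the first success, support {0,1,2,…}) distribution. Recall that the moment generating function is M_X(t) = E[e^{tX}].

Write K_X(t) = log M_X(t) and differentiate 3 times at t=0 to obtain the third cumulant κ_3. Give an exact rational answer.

M_X(t) = 4/(7*(1 - 3*e^(t)/7))
K_X(t) = log M_X(t) = -log(1 - 3*e^(t)/7) - log(7) + 2*log(2)
D^3[K](t) = (-63*e^(2*t) - 147*e^(t))/(27*e^(3*t) - 189*e^(2*t) + 441*e^(t) - 343)

κ_3 = D^3[K](0) = 105/32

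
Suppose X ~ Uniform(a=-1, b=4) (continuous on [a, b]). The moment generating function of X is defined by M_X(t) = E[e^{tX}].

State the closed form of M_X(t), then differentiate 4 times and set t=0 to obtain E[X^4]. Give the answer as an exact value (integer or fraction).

E[X^4] = M′′′′(0) = 41

M_X(t) = (e^(4*t) - e^(-t))/(5*t)
M′(t) = (4*t*e^(5*t) + t - e^(5*t) + 1)*e^(-t)/(5*t^2)
M′′(t) = (16*t^2*e^(5*t) - t^2 - 8*t*e^(5*t) - 2*t + 2*e^(5*t) - 2)*e^(-t)/(5*t^3)
M′′′(t) = (64*t^3*e^(5*t) + t^3 - 48*t^2*e^(5*t) + 3*t^2 + 24*t*e^(5*t) + 6*t - 6*e^(5*t) + 6)*e^(-t)/(5*t^4)
M′′′′(t) = (256*t^4*e^(5*t) - t^4 - 256*t^3*e^(5*t) - 4*t^3 + 192*t^2*e^(5*t) - 12*t^2 - 96*t*e^(5*t) - 24*t + 24*e^(5*t) - 24)*e^(-t)/(5*t^5)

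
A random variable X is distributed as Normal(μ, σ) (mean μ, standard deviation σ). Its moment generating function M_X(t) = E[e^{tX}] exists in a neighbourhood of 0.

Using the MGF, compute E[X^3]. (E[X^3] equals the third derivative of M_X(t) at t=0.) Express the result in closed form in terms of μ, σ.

E[X^3] = d^3M/dt^3 |_{t=0} = μ*(μ^2 + 3*σ^2)

M_X(t) = e^(μ*t + σ^2*t^2/2)
dM/dt = μ*e^(μ*t)*e^(σ^2*t^2/2) + σ^2*t*e^(μ*t)*e^(σ^2*t^2/2)
d^2M/dt^2 = μ^2*e^(μ*t)*e^(σ^2*t^2/2) + 2*μ*σ^2*t*e^(μ*t)*e^(σ^2*t^2/2) + σ^4*t^2*e^(μ*t)*e^(σ^2*t^2/2) + σ^2*e^(μ*t)*e^(σ^2*t^2/2)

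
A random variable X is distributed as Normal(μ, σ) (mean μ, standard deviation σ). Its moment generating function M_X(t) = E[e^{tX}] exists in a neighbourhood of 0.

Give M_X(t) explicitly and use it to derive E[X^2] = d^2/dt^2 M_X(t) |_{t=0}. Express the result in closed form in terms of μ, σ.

M_X(t) = e^(μ*t + σ^2*t^2/2)
dM/dt = μ*e^(μ*t)*e^(σ^2*t^2/2) + σ^2*t*e^(μ*t)*e^(σ^2*t^2/2)
d^2M/dt^2 = μ^2*e^(μ*t)*e^(σ^2*t^2/2) + 2*μ*σ^2*t*e^(μ*t)*e^(σ^2*t^2/2) + σ^4*t^2*e^(μ*t)*e^(σ^2*t^2/2) + σ^2*e^(μ*t)*e^(σ^2*t^2/2)

E[X^2] = d^2M/dt^2 |_{t=0} = μ^2 + σ^2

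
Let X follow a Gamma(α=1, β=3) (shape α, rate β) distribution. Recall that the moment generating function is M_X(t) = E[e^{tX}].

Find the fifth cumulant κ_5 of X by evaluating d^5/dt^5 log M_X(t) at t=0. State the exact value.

M_X(t) = 3/(3 - t)
K_X(t) = log M_X(t) = -log(3 - t) + log(3)
dK/dt = -1/(t - 3)
d^2K/dt^2 = 1/(t^2 - 6*t + 9)
d^3K/dt^3 = -2/(t^3 - 9*t^2 + 27*t - 27)
d^4K/dt^4 = 6/(t^4 - 12*t^3 + 54*t^2 - 108*t + 81)
d^5K/dt^5 = -24/(t^5 - 15*t^4 + 90*t^3 - 270*t^2 + 405*t - 243)

κ_5 = d^5K/dt^5 |_{t=0} = 8/81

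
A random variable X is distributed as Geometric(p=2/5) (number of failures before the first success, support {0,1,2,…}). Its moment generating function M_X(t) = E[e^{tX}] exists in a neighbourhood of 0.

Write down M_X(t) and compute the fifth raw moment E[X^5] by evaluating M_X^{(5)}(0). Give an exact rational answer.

E[X^5] = M′′′′′(0) = 5403/2

M_X(t) = 2/(5*(1 - 3*e^(t)/5))
M′(t) = 6*e^(t)/(9*e^(2*t) - 30*e^(t) + 25)
M′′(t) = (-18*e^(2*t) - 30*e^(t))/(27*e^(3*t) - 135*e^(2*t) + 225*e^(t) - 125)
M′′′(t) = (54*e^(3*t) + 360*e^(2*t) + 150*e^(t))/(81*e^(4*t) - 540*e^(3*t) + 1350*e^(2*t) - 1500*e^(t) + 625)
M′′′′(t) = (-162*e^(4*t) - 2970*e^(3*t) - 4950*e^(2*t) - 750*e^(t))/(243*e^(5*t) - 2025*e^(4*t) + 6750*e^(3*t) - 11250*e^(2*t) + 9375*e^(t) - 3125)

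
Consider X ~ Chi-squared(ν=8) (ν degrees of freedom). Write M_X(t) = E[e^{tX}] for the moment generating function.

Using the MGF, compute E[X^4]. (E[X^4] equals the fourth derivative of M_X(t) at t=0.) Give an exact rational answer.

E[X^4] = d^4M/dt^4 |_{t=0} = 13440

M_X(t) = (1 - 2*t)^(-4)
dM/dt = -8/(32*t^5 - 80*t^4 + 80*t^3 - 40*t^2 + 10*t - 1)
d^2M/dt^2 = 80/(64*t^6 - 192*t^5 + 240*t^4 - 160*t^3 + 60*t^2 - 12*t + 1)
d^3M/dt^3 = -960/(128*t^7 - 448*t^6 + 672*t^5 - 560*t^4 + 280*t^3 - 84*t^2 + 14*t - 1)
d^4M/dt^4 = 13440/(256*t^8 - 1024*t^7 + 1792*t^6 - 1792*t^5 + 1120*t^4 - 448*t^3 + 112*t^2 - 16*t + 1)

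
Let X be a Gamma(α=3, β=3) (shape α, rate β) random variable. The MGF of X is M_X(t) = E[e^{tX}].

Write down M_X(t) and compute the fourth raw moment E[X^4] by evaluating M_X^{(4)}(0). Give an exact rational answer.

E[X^4] = D^4[M](0) = 40/9

M_X(t) = 27/(3 - t)^3
D^4[M](t) = -9720/(t^7 - 21*t^6 + 189*t^5 - 945*t^4 + 2835*t^3 - 5103*t^2 + 5103*t - 2187)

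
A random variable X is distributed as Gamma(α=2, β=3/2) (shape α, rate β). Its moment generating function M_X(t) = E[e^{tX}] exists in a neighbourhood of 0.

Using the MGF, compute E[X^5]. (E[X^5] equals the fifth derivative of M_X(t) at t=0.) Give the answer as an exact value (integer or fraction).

M_X(t) = 9/(4*(3/2 - t)^2)
M′(t) = -36/(8*t^3 - 36*t^2 + 54*t - 27)
M′′(t) = 216/(16*t^4 - 96*t^3 + 216*t^2 - 216*t + 81)
M′′′(t) = -1728/(32*t^5 - 240*t^4 + 720*t^3 - 1080*t^2 + 810*t - 243)
M′′′′(t) = 17280/(64*t^6 - 576*t^5 + 2160*t^4 - 4320*t^3 + 4860*t^2 - 2916*t + 729)
M′′′′′(t) = -207360/(128*t^7 - 1344*t^6 + 6048*t^5 - 15120*t^4 + 22680*t^3 - 20412*t^2 + 10206*t - 2187)

E[X^5] = M′′′′′(0) = 2560/27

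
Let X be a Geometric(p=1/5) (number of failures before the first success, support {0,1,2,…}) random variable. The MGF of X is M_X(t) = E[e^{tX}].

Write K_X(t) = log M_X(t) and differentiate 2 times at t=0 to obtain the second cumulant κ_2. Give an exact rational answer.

κ_2 = d^2K/dt^2 |_{t=0} = 20

M_X(t) = 1/(5*(1 - 4*e^(t)/5))
K_X(t) = log M_X(t) = -log(1 - 4*e^(t)/5) - log(5)
dK/dt = -4*e^(t)/(4*e^(t) - 5)
d^2K/dt^2 = 20*e^(t)/(16*e^(2*t) - 40*e^(t) + 25)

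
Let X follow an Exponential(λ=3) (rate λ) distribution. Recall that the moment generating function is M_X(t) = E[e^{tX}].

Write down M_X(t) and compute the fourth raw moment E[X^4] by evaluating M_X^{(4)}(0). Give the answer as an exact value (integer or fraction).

M_X(t) = 3/(3 - t)
M′(t) = 3/(t^2 - 6*t + 9)
M′′(t) = -6/(t^3 - 9*t^2 + 27*t - 27)
M′′′(t) = 18/(t^4 - 12*t^3 + 54*t^2 - 108*t + 81)
M′′′′(t) = -72/(t^5 - 15*t^4 + 90*t^3 - 270*t^2 + 405*t - 243)

E[X^4] = M′′′′(0) = 8/27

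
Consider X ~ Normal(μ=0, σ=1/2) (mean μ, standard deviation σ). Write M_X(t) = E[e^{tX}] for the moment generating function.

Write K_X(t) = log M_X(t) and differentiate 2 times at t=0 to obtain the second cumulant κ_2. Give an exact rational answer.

κ_2 = D^2[K](0) = 1/4

M_X(t) = e^(t^2/8)
K_X(t) = log M_X(t) = t^2/8
D^2[K](t) = 1/4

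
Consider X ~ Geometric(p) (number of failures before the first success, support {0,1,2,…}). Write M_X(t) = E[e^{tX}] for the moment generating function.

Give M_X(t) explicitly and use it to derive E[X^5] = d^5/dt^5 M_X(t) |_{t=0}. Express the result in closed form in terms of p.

E[X^5] = D^5[M](0) = -1 + 31/p - 180/p^2 + 390/p^3 - 360/p^4 + 120/p^5

M_X(t) = p/(-(1 - p)*e^(t) + 1)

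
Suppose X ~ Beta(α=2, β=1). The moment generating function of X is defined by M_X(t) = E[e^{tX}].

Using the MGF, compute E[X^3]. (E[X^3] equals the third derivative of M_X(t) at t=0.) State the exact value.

E[X^3] = M′′′(0) = 2/5

M_X(t) = ₁F₁(2; 3; t)
M′(t) = 2*₁F₁(3; 4; t)/3
M′′(t) = ₁F₁(4; 5; t)/2
M′′′(t) = 2*₁F₁(5; 6; t)/5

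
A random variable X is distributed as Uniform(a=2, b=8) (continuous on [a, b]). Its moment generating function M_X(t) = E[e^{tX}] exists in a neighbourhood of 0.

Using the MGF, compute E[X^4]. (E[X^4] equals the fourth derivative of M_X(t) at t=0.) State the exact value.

M_X(t) = (e^(8*t) - e^(2*t))/(6*t)

E[X^4] = M^(4)(0) = 5456/5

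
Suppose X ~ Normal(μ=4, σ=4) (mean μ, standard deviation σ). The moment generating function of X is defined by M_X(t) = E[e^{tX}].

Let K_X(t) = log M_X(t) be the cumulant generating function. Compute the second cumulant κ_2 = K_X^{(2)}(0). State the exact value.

M_X(t) = e^(8*t^2 + 4*t)
K_X(t) = log M_X(t) = 8*t^2 + 4*t
dK/dt = 16*t + 4
d^2K/dt^2 = 16

κ_2 = d^2K/dt^2 |_{t=0} = 16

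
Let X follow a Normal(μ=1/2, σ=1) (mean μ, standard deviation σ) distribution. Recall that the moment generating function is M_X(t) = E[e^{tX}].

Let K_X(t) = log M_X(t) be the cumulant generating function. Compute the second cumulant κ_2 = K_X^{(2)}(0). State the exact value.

κ_2 = D^2[K](0) = 1

M_X(t) = e^(t^2/2 + t/2)
K_X(t) = log M_X(t) = t^2/2 + t/2
D^2[K](t) = 1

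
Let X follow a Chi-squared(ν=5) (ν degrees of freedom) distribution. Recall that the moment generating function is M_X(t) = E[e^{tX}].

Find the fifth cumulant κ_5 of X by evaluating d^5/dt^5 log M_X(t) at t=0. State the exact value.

M_X(t) = (1 - 2*t)^(-5/2)
K_X(t) = log M_X(t) = -5*log(1 - 2*t)/2
D^5[K](t) = -1920/(32*t^5 - 80*t^4 + 80*t^3 - 40*t^2 + 10*t - 1)

κ_5 = D^5[K](0) = 1920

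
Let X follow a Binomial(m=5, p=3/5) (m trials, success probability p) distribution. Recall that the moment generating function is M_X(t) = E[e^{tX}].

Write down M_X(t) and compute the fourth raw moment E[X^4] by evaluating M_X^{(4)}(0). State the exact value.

M_X(t) = (3*e^(t)/5 + 2/5)^5
M′(t) = 243*e^(5*t)/625 + 648*e^(4*t)/625 + 648*e^(3*t)/625 + 288*e^(2*t)/625 + 48*e^(t)/625
M′′(t) = 243*e^(5*t)/125 + 2592*e^(4*t)/625 + 1944*e^(3*t)/625 + 576*e^(2*t)/625 + 48*e^(t)/625
M′′′(t) = 243*e^(5*t)/25 + 10368*e^(4*t)/625 + 5832*e^(3*t)/625 + 1152*e^(2*t)/625 + 48*e^(t)/625
M′′′′(t) = 243*e^(5*t)/5 + 41472*e^(4*t)/625 + 17496*e^(3*t)/625 + 2304*e^(2*t)/625 + 48*e^(t)/625

E[X^4] = M′′′′(0) = 18339/125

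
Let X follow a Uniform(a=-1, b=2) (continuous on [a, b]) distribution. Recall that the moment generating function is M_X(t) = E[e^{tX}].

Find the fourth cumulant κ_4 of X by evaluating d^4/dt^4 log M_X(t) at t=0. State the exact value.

M_X(t) = (e^(2*t) - e^(-t))/(3*t)
K_X(t) = log M_X(t) = -log(t) + log(e^(2*t) - e^(-t)) - log(3)

κ_4 = K^(4)(0) = -27/40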